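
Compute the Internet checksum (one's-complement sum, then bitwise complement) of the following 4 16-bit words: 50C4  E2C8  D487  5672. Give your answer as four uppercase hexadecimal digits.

One's-complement addition (fold any carry out of bit 15 back into bit 0):
  0x50C4 + 0xE2C8 = 0x1338C → wrap carry → 0x338D
  0x338D + 0xD487 = 0x10814 → wrap carry → 0x0815
  0x0815 + 0x5672 = 0x05E87
One's-complement sum = 0x5E87.
Checksum = ~0x5E87 & 0xFFFF = 0xA178.

A178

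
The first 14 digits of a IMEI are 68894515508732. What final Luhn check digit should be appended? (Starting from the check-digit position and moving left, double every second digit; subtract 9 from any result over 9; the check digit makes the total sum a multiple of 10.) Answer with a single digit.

Partial digits right→left: 2 3 7 8 0 5 5 1 5 4 9 8 8 6
Double every second digit counting from the check-digit position (so the 1st, 3rd, 5th, ... of the partial from the right).
  doubled (with −9 where >9): 4 5 0 1 1 9 7 → sum 27
  kept as-is: 3 8 5 1 4 8 6 → sum 35
Total = 27 + 35 = 62.
Check digit = (10 − (62 mod 10)) mod 10 = 8.

8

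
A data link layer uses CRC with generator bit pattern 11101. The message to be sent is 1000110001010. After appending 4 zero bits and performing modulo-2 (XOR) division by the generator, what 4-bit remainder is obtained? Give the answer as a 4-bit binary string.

Append 4 zeros: 10001100010100000. Divide by 11101 (XOR where the leading bit is 1):
  pos 0: 10001 XOR 11101 = 01100
  pos 1: 11001 XOR 11101 = 00100
  pos 3: 10000 XOR 11101 = 01101
  pos 4: 11010 XOR 11101 = 00111
  pos 6: 11110 XOR 11101 = 00011
  pos 9: 11100 XOR 11101 = 00001
Remainder (last 4 bits) = 1000. This is the CRC / FCS.

1000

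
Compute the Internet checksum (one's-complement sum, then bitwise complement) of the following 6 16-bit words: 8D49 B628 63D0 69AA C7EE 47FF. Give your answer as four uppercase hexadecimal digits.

DF24

One's-complement addition (fold any carry out of bit 15 back into bit 0):
  0x8D49 + 0xB628 = 0x14371 → wrap carry → 0x4372
  0x4372 + 0x63D0 = 0x0A742
  0xA742 + 0x69AA = 0x110EC → wrap carry → 0x10ED
  0x10ED + 0xC7EE = 0x0D8DB
  0xD8DB + 0x47FF = 0x120DA → wrap carry → 0x20DB
One's-complement sum = 0x20DB.
Checksum = ~0x20DB & 0xFFFF = 0xDF24.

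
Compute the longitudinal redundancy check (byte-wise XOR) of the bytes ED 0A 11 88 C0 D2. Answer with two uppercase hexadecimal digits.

XOR the bytes together:
  start with 0xED
  0xED ⊕ 0x0A = 0xE7
  0xE7 ⊕ 0x11 = 0xF6
  0xF6 ⊕ 0x88 = 0x7E
  0x7E ⊕ 0xC0 = 0xBE
  0xBE ⊕ 0xD2 = 0x6C

6C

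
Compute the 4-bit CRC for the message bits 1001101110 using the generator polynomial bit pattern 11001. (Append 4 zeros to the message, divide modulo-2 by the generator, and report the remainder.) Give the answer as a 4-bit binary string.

Append 4 zeros: 10011011100000. Divide by 11001 (XOR where the leading bit is 1):
  pos 0: 10011 XOR 11001 = 01010
  pos 1: 10100 XOR 11001 = 01101
  pos 2: 11011 XOR 11001 = 00010
  pos 5: 10110 XOR 11001 = 01111
  pos 6: 11110 XOR 11001 = 00111
  pos 8: 11100 XOR 11001 = 00101
Remainder (last 4 bits) = 1010. This is the CRC / FCS.

1010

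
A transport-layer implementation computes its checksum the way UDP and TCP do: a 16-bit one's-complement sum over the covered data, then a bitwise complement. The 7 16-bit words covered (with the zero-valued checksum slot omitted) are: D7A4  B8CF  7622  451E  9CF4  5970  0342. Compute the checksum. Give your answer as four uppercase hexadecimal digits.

One's-complement addition (fold any carry out of bit 15 back into bit 0):
  0xD7A4 + 0xB8CF = 0x19073 → wrap carry → 0x9074
  0x9074 + 0x7622 = 0x10696 → wrap carry → 0x0697
  0x0697 + 0x451E = 0x04BB5
  0x4BB5 + 0x9CF4 = 0x0E8A9
  0xE8A9 + 0x5970 = 0x14219 → wrap carry → 0x421A
  0x421A + 0x0342 = 0x0455C
One's-complement sum = 0x455C.
Checksum = ~0x455C & 0xFFFF = 0xBAA3.

BAA3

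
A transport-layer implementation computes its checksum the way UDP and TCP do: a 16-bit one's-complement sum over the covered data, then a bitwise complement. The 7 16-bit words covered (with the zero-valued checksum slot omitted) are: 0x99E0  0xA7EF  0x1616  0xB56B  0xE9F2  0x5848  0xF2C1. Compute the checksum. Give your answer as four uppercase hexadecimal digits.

BDB0

One's-complement addition (fold any carry out of bit 15 back into bit 0):
  0x99E0 + 0xA7EF = 0x141CF → wrap carry → 0x41D0
  0x41D0 + 0x1616 = 0x057E6
  0x57E6 + 0xB56B = 0x10D51 → wrap carry → 0x0D52
  0x0D52 + 0xE9F2 = 0x0F744
  0xF744 + 0x5848 = 0x14F8C → wrap carry → 0x4F8D
  0x4F8D + 0xF2C1 = 0x1424E → wrap carry → 0x424F
One's-complement sum = 0x424F.
Checksum = ~0x424F & 0xFFFF = 0xBDB0.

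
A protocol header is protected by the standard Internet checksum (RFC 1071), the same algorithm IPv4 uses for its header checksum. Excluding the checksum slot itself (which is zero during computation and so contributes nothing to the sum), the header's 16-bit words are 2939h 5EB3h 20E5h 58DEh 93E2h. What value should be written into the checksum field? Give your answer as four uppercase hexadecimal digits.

One's-complement addition (fold any carry out of bit 15 back into bit 0):
  0x2939 + 0x5EB3 = 0x087EC
  0x87EC + 0x20E5 = 0x0A8D1
  0xA8D1 + 0x58DE = 0x101AF → wrap carry → 0x01B0
  0x01B0 + 0x93E2 = 0x09592
One's-complement sum = 0x9592.
Checksum = ~0x9592 & 0xFFFF = 0x6A6D.

6A6D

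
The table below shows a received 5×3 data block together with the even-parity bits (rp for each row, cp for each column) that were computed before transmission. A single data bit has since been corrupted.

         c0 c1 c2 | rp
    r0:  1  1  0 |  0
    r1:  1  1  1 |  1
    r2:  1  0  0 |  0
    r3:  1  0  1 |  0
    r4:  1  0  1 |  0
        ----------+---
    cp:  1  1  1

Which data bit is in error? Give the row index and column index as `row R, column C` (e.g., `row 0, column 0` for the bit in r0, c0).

Recompute each row's even parity and compare to rp:
  r0: data parity 0, sent rp 0 → ok
  r1: data parity 1, sent rp 1 → ok
  r2: data parity 1, sent rp 0 → mismatch
  r3: data parity 0, sent rp 0 → ok
  r4: data parity 0, sent rp 0 → ok
Recompute each column's even parity and compare to cp:
  c0: data parity 1, sent cp 1 → ok
  c1: data parity 0, sent cp 1 → mismatch
  c2: data parity 1, sent cp 1 → ok
Exactly one row (r2) and one column (c1) fail → the flipped bit is at their intersection.

row 2, column 1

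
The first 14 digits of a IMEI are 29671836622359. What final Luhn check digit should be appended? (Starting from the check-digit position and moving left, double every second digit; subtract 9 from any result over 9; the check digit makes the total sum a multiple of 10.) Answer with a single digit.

Partial digits right→left: 9 5 3 2 2 6 6 3 8 1 7 6 9 2
Double every second digit counting from the check-digit position (so the 1st, 3rd, 5th, ... of the partial from the right).
  doubled (with −9 where >9): 9 6 4 3 7 5 9 → sum 43
  kept as-is: 5 2 6 3 1 6 2 → sum 25
Total = 43 + 25 = 68.
Check digit = (10 − (68 mod 10)) mod 10 = 2.

2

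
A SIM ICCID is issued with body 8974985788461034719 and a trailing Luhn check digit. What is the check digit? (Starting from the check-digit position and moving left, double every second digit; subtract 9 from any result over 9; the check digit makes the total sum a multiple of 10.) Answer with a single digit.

Partial digits right→left: 9 1 7 4 3 0 1 6 4 8 8 7 5 8 9 4 7 9 8
Double every second digit counting from the check-digit position (so the 1st, 3rd, 5th, ... of the partial from the right).
  doubled (with −9 where >9): 9 5 6 2 8 7 1 9 5 7 → sum 59
  kept as-is: 1 4 0 6 8 7 8 4 9 → sum 47
Total = 59 + 47 = 106.
Check digit = (10 − (106 mod 10)) mod 10 = 4.

4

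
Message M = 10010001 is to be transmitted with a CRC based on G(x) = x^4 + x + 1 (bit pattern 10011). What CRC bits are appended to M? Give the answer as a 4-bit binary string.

1000

Append 4 zeros: 100100010000. Divide by 10011 (XOR where the leading bit is 1):
  pos 0: 10010 XOR 10011 = 00001
  pos 4: 10010 XOR 10011 = 00001
Remainder (last 4 bits) = 1000. This is the CRC / FCS.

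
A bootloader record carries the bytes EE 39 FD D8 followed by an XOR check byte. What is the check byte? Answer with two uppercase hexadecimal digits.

XOR the bytes together:
  start with 0xEE
  0xEE ⊕ 0x39 = 0xD7
  0xD7 ⊕ 0xFD = 0x2A
  0x2A ⊕ 0xD8 = 0xF2

F2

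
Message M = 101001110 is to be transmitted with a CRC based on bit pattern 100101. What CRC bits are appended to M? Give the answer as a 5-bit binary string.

01000

Append 5 zeros: 10100111000000. Divide by 100101 (XOR where the leading bit is 1):
  pos 0: 101001 XOR 100101 = 001100
  pos 2: 110011 XOR 100101 = 010110
  pos 3: 101100 XOR 100101 = 001001
  pos 5: 100100 XOR 100101 = 000001
Remainder (last 5 bits) = 01000. This is the CRC / FCS.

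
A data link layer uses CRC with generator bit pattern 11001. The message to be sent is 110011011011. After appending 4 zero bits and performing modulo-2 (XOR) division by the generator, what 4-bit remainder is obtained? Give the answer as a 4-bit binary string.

0001

Append 4 zeros: 1100110110110000. Divide by 11001 (XOR where the leading bit is 1):
  pos 0: 11001 XOR 11001 = 00000
  pos 5: 10110 XOR 11001 = 01111
  pos 6: 11111 XOR 11001 = 00110
  pos 8: 11010 XOR 11001 = 00011
  pos 11: 11000 XOR 11001 = 00001
Remainder (last 4 bits) = 0001. This is the CRC / FCS.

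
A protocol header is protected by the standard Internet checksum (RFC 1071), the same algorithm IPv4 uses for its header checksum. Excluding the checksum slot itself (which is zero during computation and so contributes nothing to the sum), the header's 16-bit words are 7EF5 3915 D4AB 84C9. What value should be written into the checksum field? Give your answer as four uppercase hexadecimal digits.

EE7F

One's-complement addition (fold any carry out of bit 15 back into bit 0):
  0x7EF5 + 0x3915 = 0x0B80A
  0xB80A + 0xD4AB = 0x18CB5 → wrap carry → 0x8CB6
  0x8CB6 + 0x84C9 = 0x1117F → wrap carry → 0x1180
One's-complement sum = 0x1180.
Checksum = ~0x1180 & 0xFFFF = 0xEE7F.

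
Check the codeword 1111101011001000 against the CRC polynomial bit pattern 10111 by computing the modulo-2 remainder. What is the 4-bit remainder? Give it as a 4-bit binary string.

0111

Modulo-2 division of 1111101011001000 by 10111:
  pos 0: 11111 XOR 10111 = 01000
  pos 1: 10000 XOR 10111 = 00111
  pos 3: 11110 XOR 10111 = 01001
  pos 4: 10011 XOR 10111 = 00100
  pos 6: 10010 XOR 10111 = 00101
  pos 8: 10101 XOR 10111 = 00010
  pos 11: 10000 XOR 10111 = 00111
Remainder = 0111 (nonzero — an error is detected).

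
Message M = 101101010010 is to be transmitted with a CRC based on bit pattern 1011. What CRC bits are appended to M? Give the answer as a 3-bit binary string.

011

Append 3 zeros: 101101010010000. Divide by 1011 (XOR where the leading bit is 1):
  pos 0: 1011 XOR 1011 = 0000
  pos 5: 1010 XOR 1011 = 0001
  pos 8: 1010 XOR 1011 = 0001
  pos 11: 1000 XOR 1011 = 0011
Remainder (last 3 bits) = 011. This is the CRC / FCS.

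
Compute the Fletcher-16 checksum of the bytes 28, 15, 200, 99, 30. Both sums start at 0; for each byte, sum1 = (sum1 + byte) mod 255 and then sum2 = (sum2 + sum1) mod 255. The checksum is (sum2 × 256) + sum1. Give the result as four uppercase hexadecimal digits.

Running sums (mod 255):
  after byte 0 (28): sum1=28, sum2=28
  after byte 1 (15): sum1=43, sum2=71
  after byte 2 (200): sum1=243, sum2=59
  after byte 3 (99): sum1=87, sum2=146
  after byte 4 (30): sum1=117, sum2=8
Checksum = sum2·256 + sum1 = 8·256 + 117 = 2165 = 0x0875.

0875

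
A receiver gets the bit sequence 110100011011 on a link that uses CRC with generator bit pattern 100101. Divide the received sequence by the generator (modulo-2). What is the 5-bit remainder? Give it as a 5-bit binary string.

00000

Modulo-2 division of 110100011011 by 100101:
  pos 0: 110100 XOR 100101 = 010001
  pos 1: 100010 XOR 100101 = 000111
  pos 4: 111110 XOR 100101 = 011011
  pos 5: 110111 XOR 100101 = 010010
  pos 6: 100101 XOR 100101 = 000000
Remainder = 00000 (zero — the frame passes the CRC check).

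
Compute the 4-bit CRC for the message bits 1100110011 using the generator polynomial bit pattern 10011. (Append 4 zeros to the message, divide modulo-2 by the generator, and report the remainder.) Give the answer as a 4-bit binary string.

Append 4 zeros: 11001100110000. Divide by 10011 (XOR where the leading bit is 1):
  pos 0: 11001 XOR 10011 = 01010
  pos 1: 10101 XOR 10011 = 00110
  pos 3: 11000 XOR 10011 = 01011
  pos 4: 10111 XOR 10011 = 00100
  pos 6: 10010 XOR 10011 = 00001
Remainder (last 4 bits) = 1000. This is the CRC / FCS.

1000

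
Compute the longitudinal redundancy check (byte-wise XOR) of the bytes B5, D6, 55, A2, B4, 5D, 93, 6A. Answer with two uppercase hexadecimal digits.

84

XOR the bytes together:
  start with 0xB5
  0xB5 ⊕ 0xD6 = 0x63
  0x63 ⊕ 0x55 = 0x36
  0x36 ⊕ 0xA2 = 0x94
  0x94 ⊕ 0xB4 = 0x20
  0x20 ⊕ 0x5D = 0x7D
  0x7D ⊕ 0x93 = 0xEE
  0xEE ⊕ 0x6A = 0x84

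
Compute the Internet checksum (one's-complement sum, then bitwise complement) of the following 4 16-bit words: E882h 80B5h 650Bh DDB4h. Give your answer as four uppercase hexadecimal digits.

One's-complement addition (fold any carry out of bit 15 back into bit 0):
  0xE882 + 0x80B5 = 0x16937 → wrap carry → 0x6938
  0x6938 + 0x650B = 0x0CE43
  0xCE43 + 0xDDB4 = 0x1ABF7 → wrap carry → 0xABF8
One's-complement sum = 0xABF8.
Checksum = ~0xABF8 & 0xFFFF = 0x5407.

5407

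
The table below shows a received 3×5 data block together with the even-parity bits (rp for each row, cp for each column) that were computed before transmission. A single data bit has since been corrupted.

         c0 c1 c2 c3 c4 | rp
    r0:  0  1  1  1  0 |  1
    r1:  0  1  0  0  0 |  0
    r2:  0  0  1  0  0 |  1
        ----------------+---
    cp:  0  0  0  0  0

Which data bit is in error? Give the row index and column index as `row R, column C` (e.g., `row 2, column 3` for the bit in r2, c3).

row 1, column 3

Recompute each row's even parity and compare to rp:
  r0: data parity 1, sent rp 1 → ok
  r1: data parity 1, sent rp 0 → mismatch
  r2: data parity 1, sent rp 1 → ok
Recompute each column's even parity and compare to cp:
  c0: data parity 0, sent cp 0 → ok
  c1: data parity 0, sent cp 0 → ok
  c2: data parity 0, sent cp 0 → ok
  c3: data parity 1, sent cp 0 → mismatch
  c4: data parity 0, sent cp 0 → ok
Exactly one row (r1) and one column (c3) fail → the flipped bit is at their intersection.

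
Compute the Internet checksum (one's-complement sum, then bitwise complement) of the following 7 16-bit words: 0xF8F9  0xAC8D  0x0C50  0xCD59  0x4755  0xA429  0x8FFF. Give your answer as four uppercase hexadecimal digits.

0550

One's-complement addition (fold any carry out of bit 15 back into bit 0):
  0xF8F9 + 0xAC8D = 0x1A586 → wrap carry → 0xA587
  0xA587 + 0x0C50 = 0x0B1D7
  0xB1D7 + 0xCD59 = 0x17F30 → wrap carry → 0x7F31
  0x7F31 + 0x4755 = 0x0C686
  0xC686 + 0xA429 = 0x16AAF → wrap carry → 0x6AB0
  0x6AB0 + 0x8FFF = 0x0FAAF
One's-complement sum = 0xFAAF.
Checksum = ~0xFAAF & 0xFFFF = 0x0550.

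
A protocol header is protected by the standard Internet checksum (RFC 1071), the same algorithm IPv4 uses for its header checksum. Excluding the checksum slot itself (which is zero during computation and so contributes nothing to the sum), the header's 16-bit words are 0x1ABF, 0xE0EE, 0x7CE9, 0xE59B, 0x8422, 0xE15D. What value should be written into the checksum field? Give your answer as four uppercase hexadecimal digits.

One's-complement addition (fold any carry out of bit 15 back into bit 0):
  0x1ABF + 0xE0EE = 0x0FBAD
  0xFBAD + 0x7CE9 = 0x17896 → wrap carry → 0x7897
  0x7897 + 0xE59B = 0x15E32 → wrap carry → 0x5E33
  0x5E33 + 0x8422 = 0x0E255
  0xE255 + 0xE15D = 0x1C3B2 → wrap carry → 0xC3B3
One's-complement sum = 0xC3B3.
Checksum = ~0xC3B3 & 0xFFFF = 0x3C4C.

3C4C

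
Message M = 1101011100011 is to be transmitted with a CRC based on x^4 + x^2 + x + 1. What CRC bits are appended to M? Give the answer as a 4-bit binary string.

1111

Append 4 zeros: 11010111000110000. Divide by 10111 (XOR where the leading bit is 1):
  pos 0: 11010 XOR 10111 = 01101
  pos 1: 11011 XOR 10111 = 01100
  pos 2: 11001 XOR 10111 = 01110
  pos 3: 11101 XOR 10111 = 01010
  pos 4: 10100 XOR 10111 = 00011
  pos 7: 11001 XOR 10111 = 01110
  pos 8: 11101 XOR 10111 = 01010
  pos 9: 10100 XOR 10111 = 00011
  pos 12: 11000 XOR 10111 = 01111
Remainder (last 4 bits) = 1111. This is the CRC / FCS.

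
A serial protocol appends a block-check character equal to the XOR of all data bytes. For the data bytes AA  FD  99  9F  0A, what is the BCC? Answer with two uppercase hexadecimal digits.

XOR the bytes together:
  start with 0xAA
  0xAA ⊕ 0xFD = 0x57
  0x57 ⊕ 0x99 = 0xCE
  0xCE ⊕ 0x9F = 0x51
  0x51 ⊕ 0x0A = 0x5B

5B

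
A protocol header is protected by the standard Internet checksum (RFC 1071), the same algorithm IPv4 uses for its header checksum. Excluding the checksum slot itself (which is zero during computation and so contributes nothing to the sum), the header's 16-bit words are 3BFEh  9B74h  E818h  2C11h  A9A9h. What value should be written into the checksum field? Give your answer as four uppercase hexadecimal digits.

One's-complement addition (fold any carry out of bit 15 back into bit 0):
  0x3BFE + 0x9B74 = 0x0D772
  0xD772 + 0xE818 = 0x1BF8A → wrap carry → 0xBF8B
  0xBF8B + 0x2C11 = 0x0EB9C
  0xEB9C + 0xA9A9 = 0x19545 → wrap carry → 0x9546
One's-complement sum = 0x9546.
Checksum = ~0x9546 & 0xFFFF = 0x6AB9.

6AB9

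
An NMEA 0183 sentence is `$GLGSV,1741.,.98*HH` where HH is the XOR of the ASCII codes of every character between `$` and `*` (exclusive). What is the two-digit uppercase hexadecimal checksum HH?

4B

XOR the ASCII codes of the payload characters:
  'G' = 0x47 → acc = 0x47
  'L' = 0x4C → acc = 0x0B
  'G' = 0x47 → acc = 0x4C
  'S' = 0x53 → acc = 0x1F
  'V' = 0x56 → acc = 0x49
  ',' = 0x2C → acc = 0x65
  '1' = 0x31 → acc = 0x54
  '7' = 0x37 → acc = 0x63
  '4' = 0x34 → acc = 0x57
  '1' = 0x31 → acc = 0x66
  '.' = 0x2E → acc = 0x48
  ',' = 0x2C → acc = 0x64
  '.' = 0x2E → acc = 0x4A
  '9' = 0x39 → acc = 0x73
  '8' = 0x38 → acc = 0x4B
Checksum = 0x4B.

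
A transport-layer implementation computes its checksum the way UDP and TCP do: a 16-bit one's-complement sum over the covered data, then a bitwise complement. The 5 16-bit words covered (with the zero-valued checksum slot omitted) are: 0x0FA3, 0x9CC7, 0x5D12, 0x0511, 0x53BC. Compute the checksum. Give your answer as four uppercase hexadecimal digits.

One's-complement addition (fold any carry out of bit 15 back into bit 0):
  0x0FA3 + 0x9CC7 = 0x0AC6A
  0xAC6A + 0x5D12 = 0x1097C → wrap carry → 0x097D
  0x097D + 0x0511 = 0x00E8E
  0x0E8E + 0x53BC = 0x0624A
One's-complement sum = 0x624A.
Checksum = ~0x624A & 0xFFFF = 0x9DB5.

9DB5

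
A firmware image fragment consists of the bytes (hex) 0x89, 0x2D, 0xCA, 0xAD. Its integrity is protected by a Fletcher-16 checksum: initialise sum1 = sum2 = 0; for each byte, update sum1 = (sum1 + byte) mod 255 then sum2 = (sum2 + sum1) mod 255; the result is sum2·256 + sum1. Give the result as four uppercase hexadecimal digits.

Running sums (mod 255):
  after byte 0 (0x89): sum1=137, sum2=137
  after byte 1 (0x2D): sum1=182, sum2=64
  after byte 2 (0xCA): sum1=129, sum2=193
  after byte 3 (0xAD): sum1=47, sum2=240
Checksum = sum2·256 + sum1 = 240·256 + 47 = 61487 = 0xF02F.

F02F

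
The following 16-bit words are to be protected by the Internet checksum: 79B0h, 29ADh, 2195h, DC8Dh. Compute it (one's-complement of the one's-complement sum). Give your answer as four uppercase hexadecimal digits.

5E7F

One's-complement addition (fold any carry out of bit 15 back into bit 0):
  0x79B0 + 0x29AD = 0x0A35D
  0xA35D + 0x2195 = 0x0C4F2
  0xC4F2 + 0xDC8D = 0x1A17F → wrap carry → 0xA180
One's-complement sum = 0xA180.
Checksum = ~0xA180 & 0xFFFF = 0x5E7F.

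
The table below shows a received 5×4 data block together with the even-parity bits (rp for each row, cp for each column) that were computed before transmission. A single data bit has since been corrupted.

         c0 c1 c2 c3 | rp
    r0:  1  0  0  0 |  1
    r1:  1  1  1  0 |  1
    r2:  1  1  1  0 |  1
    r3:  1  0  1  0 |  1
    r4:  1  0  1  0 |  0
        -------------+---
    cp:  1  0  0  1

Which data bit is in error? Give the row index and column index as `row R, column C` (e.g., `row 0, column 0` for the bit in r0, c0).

Recompute each row's even parity and compare to rp:
  r0: data parity 1, sent rp 1 → ok
  r1: data parity 1, sent rp 1 → ok
  r2: data parity 1, sent rp 1 → ok
  r3: data parity 0, sent rp 1 → mismatch
  r4: data parity 0, sent rp 0 → ok
Recompute each column's even parity and compare to cp:
  c0: data parity 1, sent cp 1 → ok
  c1: data parity 0, sent cp 0 → ok
  c2: data parity 0, sent cp 0 → ok
  c3: data parity 0, sent cp 1 → mismatch
Exactly one row (r3) and one column (c3) fail → the flipped bit is at their intersection.

row 3, column 3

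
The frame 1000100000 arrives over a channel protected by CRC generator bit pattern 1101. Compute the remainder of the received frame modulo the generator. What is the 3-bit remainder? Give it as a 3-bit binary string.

Modulo-2 division of 1000100000 by 1101:
  pos 0: 1000 XOR 1101 = 0101
  pos 1: 1011 XOR 1101 = 0110
  pos 2: 1100 XOR 1101 = 0001
  pos 5: 1000 XOR 1101 = 0101
  pos 6: 1010 XOR 1101 = 0111
Remainder = 111 (nonzero — an error is detected).

111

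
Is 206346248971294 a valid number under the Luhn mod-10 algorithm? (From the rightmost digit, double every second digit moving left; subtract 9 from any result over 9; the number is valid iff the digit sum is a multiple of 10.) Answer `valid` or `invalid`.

invalid

From the right, keep odd positions and double even positions (subtract 9 from any doubled value over 9):
  doubled (positions 2,4,...): 9 2 9 8 3 6 0 → sum 37
  kept (positions 1,3,...): 4 2 7 8 2 4 6 2 → sum 35
Total = 72.
72 mod 10 = 2, so the number is invalid.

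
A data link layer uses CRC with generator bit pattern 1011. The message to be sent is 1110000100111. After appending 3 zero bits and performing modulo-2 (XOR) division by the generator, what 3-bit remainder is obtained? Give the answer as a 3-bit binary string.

Append 3 zeros: 1110000100111000. Divide by 1011 (XOR where the leading bit is 1):
  pos 0: 1110 XOR 1011 = 0101
  pos 1: 1010 XOR 1011 = 0001
  pos 4: 1001 XOR 1011 = 0010
  pos 6: 1000 XOR 1011 = 0011
  pos 8: 1111 XOR 1011 = 0100
  pos 9: 1001 XOR 1011 = 0010
  pos 11: 1000 XOR 1011 = 0011
Remainder (last 3 bits) = 110. This is the CRC / FCS.

110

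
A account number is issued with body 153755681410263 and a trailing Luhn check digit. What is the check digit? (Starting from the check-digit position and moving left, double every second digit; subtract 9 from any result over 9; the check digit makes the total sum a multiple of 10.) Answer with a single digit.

9

Partial digits right→left: 3 6 2 0 1 4 1 8 6 5 5 7 3 5 1
Double every second digit counting from the check-digit position (so the 1st, 3rd, 5th, ... of the partial from the right).
  doubled (with −9 where >9): 6 4 2 2 3 1 6 2 → sum 26
  kept as-is: 6 0 4 8 5 7 5 → sum 35
Total = 26 + 35 = 61.
Check digit = (10 − (61 mod 10)) mod 10 = 9.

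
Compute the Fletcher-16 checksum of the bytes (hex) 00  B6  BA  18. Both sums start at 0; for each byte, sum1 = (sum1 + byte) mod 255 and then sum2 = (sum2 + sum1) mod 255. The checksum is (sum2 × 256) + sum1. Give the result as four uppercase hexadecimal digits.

Running sums (mod 255):
  after byte 0 (00): sum1=0, sum2=0
  after byte 1 (B6): sum1=182, sum2=182
  after byte 2 (BA): sum1=113, sum2=40
  after byte 3 (18): sum1=137, sum2=177
Checksum = sum2·256 + sum1 = 177·256 + 137 = 45449 = 0xB189.

B189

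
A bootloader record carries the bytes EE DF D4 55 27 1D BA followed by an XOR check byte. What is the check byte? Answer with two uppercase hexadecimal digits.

XOR the bytes together:
  start with 0xEE
  0xEE ⊕ 0xDF = 0x31
  0x31 ⊕ 0xD4 = 0xE5
  0xE5 ⊕ 0x55 = 0xB0
  0xB0 ⊕ 0x27 = 0x97
  0x97 ⊕ 0x1D = 0x8A
  0x8A ⊕ 0xBA = 0x30

30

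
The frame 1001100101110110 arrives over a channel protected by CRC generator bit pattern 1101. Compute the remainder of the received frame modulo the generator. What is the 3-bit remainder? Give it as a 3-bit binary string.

000

Modulo-2 division of 1001100101110110 by 1101:
  pos 0: 1001 XOR 1101 = 0100
  pos 1: 1001 XOR 1101 = 0100
  pos 2: 1000 XOR 1101 = 0101
  pos 3: 1010 XOR 1101 = 0111
  pos 4: 1111 XOR 1101 = 0010
  pos 6: 1001 XOR 1101 = 0100
  pos 7: 1001 XOR 1101 = 0100
  pos 8: 1001 XOR 1101 = 0100
  pos 9: 1000 XOR 1101 = 0101
  pos 10: 1011 XOR 1101 = 0110
  pos 11: 1101 XOR 1101 = 0000
Remainder = 000 (zero — the frame passes the CRC check).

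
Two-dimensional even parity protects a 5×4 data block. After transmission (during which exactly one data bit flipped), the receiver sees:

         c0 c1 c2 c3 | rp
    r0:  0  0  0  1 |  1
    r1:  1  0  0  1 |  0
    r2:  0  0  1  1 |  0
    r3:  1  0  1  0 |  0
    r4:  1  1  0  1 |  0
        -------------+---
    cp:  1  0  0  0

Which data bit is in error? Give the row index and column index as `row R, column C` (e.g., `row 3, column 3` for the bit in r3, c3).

Recompute each row's even parity and compare to rp:
  r0: data parity 1, sent rp 1 → ok
  r1: data parity 0, sent rp 0 → ok
  r2: data parity 0, sent rp 0 → ok
  r3: data parity 0, sent rp 0 → ok
  r4: data parity 1, sent rp 0 → mismatch
Recompute each column's even parity and compare to cp:
  c0: data parity 1, sent cp 1 → ok
  c1: data parity 1, sent cp 0 → mismatch
  c2: data parity 0, sent cp 0 → ok
  c3: data parity 0, sent cp 0 → ok
Exactly one row (r4) and one column (c1) fail → the flipped bit is at their intersection.

row 4, column 1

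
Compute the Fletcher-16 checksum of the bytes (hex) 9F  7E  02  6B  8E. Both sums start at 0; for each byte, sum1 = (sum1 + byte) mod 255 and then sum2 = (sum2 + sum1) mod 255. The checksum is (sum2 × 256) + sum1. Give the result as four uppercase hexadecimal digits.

831A

Running sums (mod 255):
  after byte 0 (9F): sum1=159, sum2=159
  after byte 1 (7E): sum1=30, sum2=189
  after byte 2 (02): sum1=32, sum2=221
  after byte 3 (6B): sum1=139, sum2=105
  after byte 4 (8E): sum1=26, sum2=131
Checksum = sum2·256 + sum1 = 131·256 + 26 = 33562 = 0x831A.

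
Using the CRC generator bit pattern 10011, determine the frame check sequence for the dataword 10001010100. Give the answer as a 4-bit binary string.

Append 4 zeros: 100010101000000. Divide by 10011 (XOR where the leading bit is 1):
  pos 0: 10001 XOR 10011 = 00010
  pos 3: 10010 XOR 10011 = 00001
  pos 7: 11000 XOR 10011 = 01011
  pos 8: 10110 XOR 10011 = 00101
  pos 10: 10100 XOR 10011 = 00111
Remainder (last 4 bits) = 0111. This is the CRC / FCS.

0111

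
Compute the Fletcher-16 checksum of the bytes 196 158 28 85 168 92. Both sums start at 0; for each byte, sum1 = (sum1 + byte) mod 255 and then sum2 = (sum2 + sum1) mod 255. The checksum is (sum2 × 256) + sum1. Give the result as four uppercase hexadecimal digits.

D3D9

Running sums (mod 255):
  after byte 0 (196): sum1=196, sum2=196
  after byte 1 (158): sum1=99, sum2=40
  after byte 2 (28): sum1=127, sum2=167
  after byte 3 (85): sum1=212, sum2=124
  after byte 4 (168): sum1=125, sum2=249
  after byte 5 (92): sum1=217, sum2=211
Checksum = sum2·256 + sum1 = 211·256 + 217 = 54233 = 0xD3D9.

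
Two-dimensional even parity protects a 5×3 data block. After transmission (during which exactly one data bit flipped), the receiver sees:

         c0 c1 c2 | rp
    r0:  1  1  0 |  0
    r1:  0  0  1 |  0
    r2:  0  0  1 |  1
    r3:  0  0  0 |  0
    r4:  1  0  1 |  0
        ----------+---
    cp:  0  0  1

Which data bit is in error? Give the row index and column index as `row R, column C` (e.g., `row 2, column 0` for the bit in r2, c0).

row 1, column 1

Recompute each row's even parity and compare to rp:
  r0: data parity 0, sent rp 0 → ok
  r1: data parity 1, sent rp 0 → mismatch
  r2: data parity 1, sent rp 1 → ok
  r3: data parity 0, sent rp 0 → ok
  r4: data parity 0, sent rp 0 → ok
Recompute each column's even parity and compare to cp:
  c0: data parity 0, sent cp 0 → ok
  c1: data parity 1, sent cp 0 → mismatch
  c2: data parity 1, sent cp 1 → ok
Exactly one row (r1) and one column (c1) fail → the flipped bit is at their intersection.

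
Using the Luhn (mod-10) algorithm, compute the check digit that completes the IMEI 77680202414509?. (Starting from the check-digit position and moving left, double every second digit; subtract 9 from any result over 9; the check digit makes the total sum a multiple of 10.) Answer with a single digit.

Partial digits right→left: 9 0 5 4 1 4 2 0 2 0 8 6 7 7
Double every second digit counting from the check-digit position (so the 1st, 3rd, 5th, ... of the partial from the right).
  doubled (with −9 where >9): 9 1 2 4 4 7 5 → sum 32
  kept as-is: 0 4 4 0 0 6 7 → sum 21
Total = 32 + 21 = 53.
Check digit = (10 − (53 mod 10)) mod 10 = 7.

7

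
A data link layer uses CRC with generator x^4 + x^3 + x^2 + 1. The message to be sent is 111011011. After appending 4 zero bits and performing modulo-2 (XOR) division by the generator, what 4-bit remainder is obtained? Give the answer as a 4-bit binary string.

Append 4 zeros: 1110110110000. Divide by 11101 (XOR where the leading bit is 1):
  pos 0: 11101 XOR 11101 = 00000
  pos 5: 10110 XOR 11101 = 01011
  pos 6: 10110 XOR 11101 = 01011
  pos 7: 10110 XOR 11101 = 01011
  pos 8: 10110 XOR 11101 = 01011
Remainder (last 4 bits) = 1011. This is the CRC / FCS.

1011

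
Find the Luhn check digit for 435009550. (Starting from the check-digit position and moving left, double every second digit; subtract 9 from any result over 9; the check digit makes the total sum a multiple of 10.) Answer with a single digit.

3

Partial digits right→left: 0 5 5 9 0 0 5 3 4
Double every second digit counting from the check-digit position (so the 1st, 3rd, 5th, ... of the partial from the right).
  doubled (with −9 where >9): 0 1 0 1 8 → sum 10
  kept as-is: 5 9 0 3 → sum 17
Total = 10 + 17 = 27.
Check digit = (10 − (27 mod 10)) mod 10 = 3.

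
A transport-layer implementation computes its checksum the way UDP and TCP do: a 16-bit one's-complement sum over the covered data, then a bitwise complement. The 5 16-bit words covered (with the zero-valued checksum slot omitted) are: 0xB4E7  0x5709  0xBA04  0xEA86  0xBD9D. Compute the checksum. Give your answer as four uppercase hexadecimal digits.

One's-complement addition (fold any carry out of bit 15 back into bit 0):
  0xB4E7 + 0x5709 = 0x10BF0 → wrap carry → 0x0BF1
  0x0BF1 + 0xBA04 = 0x0C5F5
  0xC5F5 + 0xEA86 = 0x1B07B → wrap carry → 0xB07C
  0xB07C + 0xBD9D = 0x16E19 → wrap carry → 0x6E1A
One's-complement sum = 0x6E1A.
Checksum = ~0x6E1A & 0xFFFF = 0x91E5.

91E5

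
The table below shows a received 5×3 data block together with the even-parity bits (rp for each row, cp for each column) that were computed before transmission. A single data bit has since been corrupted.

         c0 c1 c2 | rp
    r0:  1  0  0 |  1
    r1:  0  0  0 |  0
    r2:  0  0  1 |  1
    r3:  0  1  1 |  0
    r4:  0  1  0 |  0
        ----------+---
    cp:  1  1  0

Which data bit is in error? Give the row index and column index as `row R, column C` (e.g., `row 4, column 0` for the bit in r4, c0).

row 4, column 1

Recompute each row's even parity and compare to rp:
  r0: data parity 1, sent rp 1 → ok
  r1: data parity 0, sent rp 0 → ok
  r2: data parity 1, sent rp 1 → ok
  r3: data parity 0, sent rp 0 → ok
  r4: data parity 1, sent rp 0 → mismatch
Recompute each column's even parity and compare to cp:
  c0: data parity 1, sent cp 1 → ok
  c1: data parity 0, sent cp 1 → mismatch
  c2: data parity 0, sent cp 0 → ok
Exactly one row (r4) and one column (c1) fail → the flipped bit is at their intersection.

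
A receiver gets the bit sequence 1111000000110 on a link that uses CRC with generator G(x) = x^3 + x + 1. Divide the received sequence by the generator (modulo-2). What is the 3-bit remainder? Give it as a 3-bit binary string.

000

Modulo-2 division of 1111000000110 by 1011:
  pos 0: 1111 XOR 1011 = 0100
  pos 1: 1000 XOR 1011 = 0011
  pos 3: 1100 XOR 1011 = 0111
  pos 4: 1110 XOR 1011 = 0101
  pos 5: 1010 XOR 1011 = 0001
  pos 8: 1011 XOR 1011 = 0000
Remainder = 000 (zero — the frame passes the CRC check).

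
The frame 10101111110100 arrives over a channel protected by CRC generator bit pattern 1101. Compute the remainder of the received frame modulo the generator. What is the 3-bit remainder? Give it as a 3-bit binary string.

Modulo-2 division of 10101111110100 by 1101:
  pos 0: 1010 XOR 1101 = 0111
  pos 1: 1111 XOR 1101 = 0010
  pos 3: 1011 XOR 1101 = 0110
  pos 4: 1101 XOR 1101 = 0000
  pos 8: 1101 XOR 1101 = 0000
Remainder = 000 (zero — the frame passes the CRC check).

000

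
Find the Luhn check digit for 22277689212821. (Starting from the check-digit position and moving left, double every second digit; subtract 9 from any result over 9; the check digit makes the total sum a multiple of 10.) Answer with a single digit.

3

Partial digits right→left: 1 2 8 2 1 2 9 8 6 7 7 2 2 2
Double every second digit counting from the check-digit position (so the 1st, 3rd, 5th, ... of the partial from the right).
  doubled (with −9 where >9): 2 7 2 9 3 5 4 → sum 32
  kept as-is: 2 2 2 8 7 2 2 → sum 25
Total = 32 + 25 = 57.
Check digit = (10 − (57 mod 10)) mod 10 = 3.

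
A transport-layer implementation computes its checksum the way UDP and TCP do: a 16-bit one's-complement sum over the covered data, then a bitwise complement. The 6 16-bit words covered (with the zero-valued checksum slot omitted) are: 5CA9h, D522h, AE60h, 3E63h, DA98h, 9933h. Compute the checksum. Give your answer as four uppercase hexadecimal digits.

One's-complement addition (fold any carry out of bit 15 back into bit 0):
  0x5CA9 + 0xD522 = 0x131CB → wrap carry → 0x31CC
  0x31CC + 0xAE60 = 0x0E02C
  0xE02C + 0x3E63 = 0x11E8F → wrap carry → 0x1E90
  0x1E90 + 0xDA98 = 0x0F928
  0xF928 + 0x9933 = 0x1925B → wrap carry → 0x925C
One's-complement sum = 0x925C.
Checksum = ~0x925C & 0xFFFF = 0x6DA3.

6DA3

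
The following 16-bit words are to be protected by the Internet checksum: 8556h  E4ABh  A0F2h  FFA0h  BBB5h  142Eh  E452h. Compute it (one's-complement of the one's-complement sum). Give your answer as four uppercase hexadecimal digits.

4133

One's-complement addition (fold any carry out of bit 15 back into bit 0):
  0x8556 + 0xE4AB = 0x16A01 → wrap carry → 0x6A02
  0x6A02 + 0xA0F2 = 0x10AF4 → wrap carry → 0x0AF5
  0x0AF5 + 0xFFA0 = 0x10A95 → wrap carry → 0x0A96
  0x0A96 + 0xBBB5 = 0x0C64B
  0xC64B + 0x142E = 0x0DA79
  0xDA79 + 0xE452 = 0x1BECB → wrap carry → 0xBECC
One's-complement sum = 0xBECC.
Checksum = ~0xBECC & 0xFFFF = 0x4133.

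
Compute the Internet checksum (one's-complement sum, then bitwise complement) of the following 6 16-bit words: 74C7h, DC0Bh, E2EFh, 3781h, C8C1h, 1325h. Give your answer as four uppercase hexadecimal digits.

B8D4

One's-complement addition (fold any carry out of bit 15 back into bit 0):
  0x74C7 + 0xDC0B = 0x150D2 → wrap carry → 0x50D3
  0x50D3 + 0xE2EF = 0x133C2 → wrap carry → 0x33C3
  0x33C3 + 0x3781 = 0x06B44
  0x6B44 + 0xC8C1 = 0x13405 → wrap carry → 0x3406
  0x3406 + 0x1325 = 0x0472B
One's-complement sum = 0x472B.
Checksum = ~0x472B & 0xFFFF = 0xB8D4.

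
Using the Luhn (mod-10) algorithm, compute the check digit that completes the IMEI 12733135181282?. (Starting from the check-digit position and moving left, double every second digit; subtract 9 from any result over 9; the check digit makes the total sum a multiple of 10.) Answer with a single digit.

8

Partial digits right→left: 2 8 2 1 8 1 5 3 1 3 3 7 2 1
Double every second digit counting from the check-digit position (so the 1st, 3rd, 5th, ... of the partial from the right).
  doubled (with −9 where >9): 4 4 7 1 2 6 4 → sum 28
  kept as-is: 8 1 1 3 3 7 1 → sum 24
Total = 28 + 24 = 52.
Check digit = (10 − (52 mod 10)) mod 10 = 8.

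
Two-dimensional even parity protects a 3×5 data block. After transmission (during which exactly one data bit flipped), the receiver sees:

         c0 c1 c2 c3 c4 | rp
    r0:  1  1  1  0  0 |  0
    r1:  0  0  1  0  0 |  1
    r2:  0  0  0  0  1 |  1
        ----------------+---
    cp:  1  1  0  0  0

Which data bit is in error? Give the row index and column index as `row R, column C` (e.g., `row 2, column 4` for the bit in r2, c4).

Recompute each row's even parity and compare to rp:
  r0: data parity 1, sent rp 0 → mismatch
  r1: data parity 1, sent rp 1 → ok
  r2: data parity 1, sent rp 1 → ok
Recompute each column's even parity and compare to cp:
  c0: data parity 1, sent cp 1 → ok
  c1: data parity 1, sent cp 1 → ok
  c2: data parity 0, sent cp 0 → ok
  c3: data parity 0, sent cp 0 → ok
  c4: data parity 1, sent cp 0 → mismatch
Exactly one row (r0) and one column (c4) fail → the flipped bit is at their intersection.

row 0, column 4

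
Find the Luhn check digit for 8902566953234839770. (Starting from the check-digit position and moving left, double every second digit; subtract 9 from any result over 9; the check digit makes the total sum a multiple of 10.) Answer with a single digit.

9

Partial digits right→left: 0 7 7 9 3 8 4 3 2 3 5 9 6 6 5 2 0 9 8
Double every second digit counting from the check-digit position (so the 1st, 3rd, 5th, ... of the partial from the right).
  doubled (with −9 where >9): 0 5 6 8 4 1 3 1 0 7 → sum 35
  kept as-is: 7 9 8 3 3 9 6 2 9 → sum 56
Total = 35 + 56 = 91.
Check digit = (10 − (91 mod 10)) mod 10 = 9.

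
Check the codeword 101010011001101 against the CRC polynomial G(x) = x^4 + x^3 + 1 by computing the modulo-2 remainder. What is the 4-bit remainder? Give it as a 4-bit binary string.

Modulo-2 division of 101010011001101 by 11001:
  pos 0: 10101 XOR 11001 = 01100
  pos 1: 11000 XOR 11001 = 00001
  pos 5: 10110 XOR 11001 = 01111
  pos 6: 11110 XOR 11001 = 00111
  pos 8: 11111 XOR 11001 = 00110
  pos 10: 11001 XOR 11001 = 00000
Remainder = 0000 (zero — the frame passes the CRC check).

0000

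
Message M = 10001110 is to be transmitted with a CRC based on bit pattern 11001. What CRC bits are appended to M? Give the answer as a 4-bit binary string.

Append 4 zeros: 100011100000. Divide by 11001 (XOR where the leading bit is 1):
  pos 0: 10001 XOR 11001 = 01000
  pos 1: 10001 XOR 11001 = 01000
  pos 2: 10001 XOR 11001 = 01000
  pos 3: 10000 XOR 11001 = 01001
  pos 4: 10010 XOR 11001 = 01011
  pos 5: 10110 XOR 11001 = 01111
  pos 6: 11110 XOR 11001 = 00111
Remainder (last 4 bits) = 1110. This is the CRC / FCS.

1110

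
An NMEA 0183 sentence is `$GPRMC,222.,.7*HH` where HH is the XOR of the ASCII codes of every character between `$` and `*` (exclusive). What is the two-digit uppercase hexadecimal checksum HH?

XOR the ASCII codes of the payload characters:
  'G' = 0x47 → acc = 0x47
  'P' = 0x50 → acc = 0x17
  'R' = 0x52 → acc = 0x45
  'M' = 0x4D → acc = 0x08
  'C' = 0x43 → acc = 0x4B
  ',' = 0x2C → acc = 0x67
  '2' = 0x32 → acc = 0x55
  '2' = 0x32 → acc = 0x67
  '2' = 0x32 → acc = 0x55
  '.' = 0x2E → acc = 0x7B
  ',' = 0x2C → acc = 0x57
  '.' = 0x2E → acc = 0x79
  '7' = 0x37 → acc = 0x4E
Checksum = 0x4E.

4E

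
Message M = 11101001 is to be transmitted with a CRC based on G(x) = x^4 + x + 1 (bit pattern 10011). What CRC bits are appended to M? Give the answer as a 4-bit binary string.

Append 4 zeros: 111010010000. Divide by 10011 (XOR where the leading bit is 1):
  pos 0: 11101 XOR 10011 = 01110
  pos 1: 11100 XOR 10011 = 01111
  pos 2: 11110 XOR 10011 = 01101
  pos 3: 11011 XOR 10011 = 01000
  pos 4: 10000 XOR 10011 = 00011
  pos 7: 11000 XOR 10011 = 01011
Remainder (last 4 bits) = 1011. This is the CRC / FCS.

1011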